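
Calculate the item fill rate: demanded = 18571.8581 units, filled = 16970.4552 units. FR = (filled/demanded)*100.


FR = 16970.4552 / 18571.8581 * 100 = 91.3773

91.3773%


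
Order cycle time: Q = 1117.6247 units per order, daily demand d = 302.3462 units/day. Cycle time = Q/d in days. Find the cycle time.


Cycle = 1117.6247 / 302.3462 = 3.6965

3.6965 days


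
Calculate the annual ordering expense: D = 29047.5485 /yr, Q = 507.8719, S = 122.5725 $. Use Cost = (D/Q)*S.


Number of orders = D/Q = 57.1946
Cost = 57.1946 * 122.5725 = 7010.4895

7010.4895 $/yr


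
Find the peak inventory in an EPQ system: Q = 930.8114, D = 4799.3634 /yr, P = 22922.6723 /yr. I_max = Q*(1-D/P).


D/P = 0.2094
1 - D/P = 0.7906
I_max = 930.8114 * 0.7906 = 735.9257

735.9257 units


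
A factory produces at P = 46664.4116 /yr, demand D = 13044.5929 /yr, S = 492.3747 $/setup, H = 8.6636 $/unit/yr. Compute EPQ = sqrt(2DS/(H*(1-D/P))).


1 - D/P = 1 - 0.2795 = 0.7205
H*(1-D/P) = 6.2418
2DS = 12845655.0315
EPQ = sqrt(2058013.8317) = 1434.5779

1434.5779 units


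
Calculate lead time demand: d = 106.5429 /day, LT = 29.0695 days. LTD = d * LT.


LTD = 106.5429 * 29.0695 = 3097.1488

3097.1488 units


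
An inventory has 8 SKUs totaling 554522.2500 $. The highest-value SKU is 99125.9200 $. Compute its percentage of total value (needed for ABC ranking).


Top item = 99125.9200
Total = 554522.2500
Percentage = 99125.9200 / 554522.2500 * 100 = 17.8759

17.8759%


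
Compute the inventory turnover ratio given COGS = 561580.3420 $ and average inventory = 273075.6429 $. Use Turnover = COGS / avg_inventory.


Turnover = 561580.3420 / 273075.6429 = 2.0565

2.0565


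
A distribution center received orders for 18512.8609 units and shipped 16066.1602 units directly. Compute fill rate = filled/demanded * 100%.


FR = 16066.1602 / 18512.8609 * 100 = 86.7838

86.7838%


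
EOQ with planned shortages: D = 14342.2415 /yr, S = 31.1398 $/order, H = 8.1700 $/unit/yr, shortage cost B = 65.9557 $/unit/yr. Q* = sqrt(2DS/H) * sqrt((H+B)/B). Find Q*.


sqrt(2DS/H) = 330.6514
sqrt((H+B)/B) = 1.0601
Q* = 330.6514 * 1.0601 = 350.5328

350.5328 units


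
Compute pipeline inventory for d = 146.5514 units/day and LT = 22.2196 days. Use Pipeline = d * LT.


Pipeline = 146.5514 * 22.2196 = 3256.3135

3256.3135 units


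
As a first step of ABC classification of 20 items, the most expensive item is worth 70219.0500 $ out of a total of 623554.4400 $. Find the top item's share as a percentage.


Top item = 70219.0500
Total = 623554.4400
Percentage = 70219.0500 / 623554.4400 * 100 = 11.2611

11.2611%


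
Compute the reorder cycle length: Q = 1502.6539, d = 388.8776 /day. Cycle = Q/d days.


Cycle = 1502.6539 / 388.8776 = 3.8641

3.8641 days


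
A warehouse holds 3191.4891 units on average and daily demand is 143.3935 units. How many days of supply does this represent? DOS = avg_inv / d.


DOS = 3191.4891 / 143.3935 = 22.2569

22.2569 days


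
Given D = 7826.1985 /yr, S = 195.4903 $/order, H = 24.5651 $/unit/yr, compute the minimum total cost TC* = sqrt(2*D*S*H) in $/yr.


2*D*S*H = 75166547.6938
TC* = sqrt(75166547.6938) = 8669.8643

8669.8643 $/yr


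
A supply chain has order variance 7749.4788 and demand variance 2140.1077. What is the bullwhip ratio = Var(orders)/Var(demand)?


BW = 7749.4788 / 2140.1077 = 3.6211

3.6211


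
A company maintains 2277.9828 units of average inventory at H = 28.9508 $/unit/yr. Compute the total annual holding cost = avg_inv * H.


Cost = 2277.9828 * 28.9508 = 65949.4244

65949.4244 $/yr


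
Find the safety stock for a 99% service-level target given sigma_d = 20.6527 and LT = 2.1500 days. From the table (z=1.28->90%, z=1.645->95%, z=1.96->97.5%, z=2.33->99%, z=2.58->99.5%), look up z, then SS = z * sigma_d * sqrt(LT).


From the table, SL = 99% corresponds to z = 2.33
sqrt(LT) = sqrt(2.1500) = 1.4663
SS = 2.33 * 20.6527 * 1.4663 = 70.5589

70.5589 units


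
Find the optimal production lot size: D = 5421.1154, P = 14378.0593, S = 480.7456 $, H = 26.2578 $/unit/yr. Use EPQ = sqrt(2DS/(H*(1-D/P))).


1 - D/P = 1 - 0.3770 = 0.6230
H*(1-D/P) = 16.3575
2DS = 5212354.7513
EPQ = sqrt(318651.5580) = 564.4923

564.4923 units


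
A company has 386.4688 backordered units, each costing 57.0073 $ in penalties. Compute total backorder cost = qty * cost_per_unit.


Total = 386.4688 * 57.0073 = 22031.5428

22031.5428 $


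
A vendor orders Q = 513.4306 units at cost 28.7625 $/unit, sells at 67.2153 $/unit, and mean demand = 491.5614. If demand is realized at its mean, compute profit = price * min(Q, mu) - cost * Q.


Sales at mu = min(513.4306, 491.5614) = 491.5614
Revenue = 67.2153 * 491.5614 = 33040.4470
Total cost = 28.7625 * 513.4306 = 14767.5476
Profit = 33040.4470 - 14767.5476 = 18272.8993

18272.8993 $


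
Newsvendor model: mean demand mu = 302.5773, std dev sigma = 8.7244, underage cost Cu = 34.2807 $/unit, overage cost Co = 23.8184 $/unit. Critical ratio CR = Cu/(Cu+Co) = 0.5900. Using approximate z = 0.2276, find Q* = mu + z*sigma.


CR = Cu/(Cu+Co) = 34.2807/(34.2807+23.8184) = 0.5900
z = 0.2276
Q* = 302.5773 + 0.2276 * 8.7244 = 304.5630

304.5630 units


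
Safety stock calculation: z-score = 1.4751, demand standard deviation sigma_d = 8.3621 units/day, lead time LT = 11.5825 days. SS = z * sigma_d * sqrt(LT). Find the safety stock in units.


sqrt(LT) = sqrt(11.5825) = 3.4033
SS = 1.4751 * 8.3621 * 3.4033 = 41.9796

41.9796 units


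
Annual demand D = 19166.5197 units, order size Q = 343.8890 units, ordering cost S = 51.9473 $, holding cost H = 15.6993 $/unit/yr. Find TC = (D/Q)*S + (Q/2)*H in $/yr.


Ordering cost = D*S/Q = 2895.2626
Holding cost = Q*H/2 = 2699.4083
TC = 2895.2626 + 2699.4083 = 5594.6709

5594.6709 $/yr


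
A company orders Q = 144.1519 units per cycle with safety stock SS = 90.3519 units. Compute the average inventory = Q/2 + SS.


Q/2 = 72.0760
Avg = 72.0760 + 90.3519 = 162.4279

162.4279 units


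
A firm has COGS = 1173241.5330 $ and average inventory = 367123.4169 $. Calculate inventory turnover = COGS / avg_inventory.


Turnover = 1173241.5330 / 367123.4169 = 3.1958

3.1958


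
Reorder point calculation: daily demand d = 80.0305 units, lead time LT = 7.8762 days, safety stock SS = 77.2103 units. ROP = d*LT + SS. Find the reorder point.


d*LT = 80.0305 * 7.8762 = 630.3362
ROP = 630.3362 + 77.2103 = 707.5465

707.5465 units


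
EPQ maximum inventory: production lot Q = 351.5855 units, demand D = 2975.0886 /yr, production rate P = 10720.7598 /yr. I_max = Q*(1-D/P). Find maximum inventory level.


D/P = 0.2775
1 - D/P = 0.7225
I_max = 351.5855 * 0.7225 = 254.0180

254.0180 units


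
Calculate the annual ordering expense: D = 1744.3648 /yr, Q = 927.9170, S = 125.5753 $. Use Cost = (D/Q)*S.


Number of orders = D/Q = 1.8799
Cost = 1.8799 * 125.5753 = 236.0654

236.0654 $/yr


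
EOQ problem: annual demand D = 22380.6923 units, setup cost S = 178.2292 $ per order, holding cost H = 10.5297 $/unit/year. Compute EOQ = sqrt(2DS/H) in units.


2*D*S = 2 * 22380.6923 * 178.2292 = 7977785.7682
2*D*S/H = 757646.0648
EOQ = sqrt(757646.0648) = 870.4287

870.4287 units


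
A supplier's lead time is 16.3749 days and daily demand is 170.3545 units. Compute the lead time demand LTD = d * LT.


LTD = 170.3545 * 16.3749 = 2789.5379

2789.5379 units


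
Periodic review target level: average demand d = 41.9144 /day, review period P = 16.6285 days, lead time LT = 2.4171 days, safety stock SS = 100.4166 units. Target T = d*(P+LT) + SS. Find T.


P + LT = 19.0456
d*(P+LT) = 41.9144 * 19.0456 = 798.2849
T = 798.2849 + 100.4166 = 898.7015

898.7015 units


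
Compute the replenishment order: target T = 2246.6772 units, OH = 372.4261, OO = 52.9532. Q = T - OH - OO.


Inventory position = OH + OO = 372.4261 + 52.9532 = 425.3793
Q = 2246.6772 - 425.3793 = 1821.2979

1821.2979 units


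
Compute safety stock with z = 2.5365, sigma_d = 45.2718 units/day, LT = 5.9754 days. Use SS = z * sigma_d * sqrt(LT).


sqrt(LT) = sqrt(5.9754) = 2.4445
SS = 2.5365 * 45.2718 * 2.4445 = 280.7024

280.7024 units


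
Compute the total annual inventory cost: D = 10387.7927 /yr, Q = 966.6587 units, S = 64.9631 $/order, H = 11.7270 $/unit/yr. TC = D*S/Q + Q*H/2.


Ordering cost = D*S/Q = 698.0987
Holding cost = Q*H/2 = 5668.0033
TC = 698.0987 + 5668.0033 = 6366.1020

6366.1020 $/yr


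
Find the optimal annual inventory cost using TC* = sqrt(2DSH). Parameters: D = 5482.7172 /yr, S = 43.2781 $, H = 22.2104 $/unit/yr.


2*D*S*H = 10540237.7534
TC* = sqrt(10540237.7534) = 3246.5732

3246.5732 $/yr


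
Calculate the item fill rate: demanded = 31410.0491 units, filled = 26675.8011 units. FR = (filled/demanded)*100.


FR = 26675.8011 / 31410.0491 * 100 = 84.9276

84.9276%


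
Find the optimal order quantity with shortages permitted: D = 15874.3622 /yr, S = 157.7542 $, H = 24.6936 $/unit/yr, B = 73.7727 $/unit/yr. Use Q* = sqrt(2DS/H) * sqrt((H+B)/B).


sqrt(2DS/H) = 450.3616
sqrt((H+B)/B) = 1.1553
Q* = 450.3616 * 1.1553 = 520.3042

520.3042 units


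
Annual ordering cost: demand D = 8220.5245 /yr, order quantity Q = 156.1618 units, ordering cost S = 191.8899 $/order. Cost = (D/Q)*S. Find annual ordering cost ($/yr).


Number of orders = D/Q = 52.6411
Cost = 52.6411 * 191.8899 = 10101.2900

10101.2900 $/yr


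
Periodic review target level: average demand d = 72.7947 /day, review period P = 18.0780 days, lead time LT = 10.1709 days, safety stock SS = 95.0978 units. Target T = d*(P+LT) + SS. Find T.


P + LT = 28.2489
d*(P+LT) = 72.7947 * 28.2489 = 2056.3702
T = 2056.3702 + 95.0978 = 2151.4680

2151.4680 units


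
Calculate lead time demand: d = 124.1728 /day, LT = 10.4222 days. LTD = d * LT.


LTD = 124.1728 * 10.4222 = 1294.1538

1294.1538 units


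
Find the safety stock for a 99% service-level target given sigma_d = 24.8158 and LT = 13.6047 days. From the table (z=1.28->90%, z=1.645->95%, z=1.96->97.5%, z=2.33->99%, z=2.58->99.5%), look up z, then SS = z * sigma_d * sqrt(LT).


From the table, SL = 99% corresponds to z = 2.33
sqrt(LT) = sqrt(13.6047) = 3.6885
SS = 2.33 * 24.8158 * 3.6885 = 213.2695

213.2695 units


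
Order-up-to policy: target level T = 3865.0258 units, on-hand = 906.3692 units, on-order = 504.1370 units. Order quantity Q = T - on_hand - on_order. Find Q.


Inventory position = OH + OO = 906.3692 + 504.1370 = 1410.5062
Q = 3865.0258 - 1410.5062 = 2454.5196

2454.5196 units


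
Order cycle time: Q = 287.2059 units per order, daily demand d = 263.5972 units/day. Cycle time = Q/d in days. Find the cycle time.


Cycle = 287.2059 / 263.5972 = 1.0896

1.0896 days


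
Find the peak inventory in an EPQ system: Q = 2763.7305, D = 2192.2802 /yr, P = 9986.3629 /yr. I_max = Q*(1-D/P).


D/P = 0.2195
1 - D/P = 0.7805
I_max = 2763.7305 * 0.7805 = 2157.0160

2157.0160 units


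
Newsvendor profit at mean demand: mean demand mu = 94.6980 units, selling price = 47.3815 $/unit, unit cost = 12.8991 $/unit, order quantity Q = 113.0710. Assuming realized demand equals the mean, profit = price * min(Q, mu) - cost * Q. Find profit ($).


Sales at mu = min(113.0710, 94.6980) = 94.6980
Revenue = 47.3815 * 94.6980 = 4486.9333
Total cost = 12.8991 * 113.0710 = 1458.5141
Profit = 4486.9333 - 1458.5141 = 3028.4192

3028.4192 $


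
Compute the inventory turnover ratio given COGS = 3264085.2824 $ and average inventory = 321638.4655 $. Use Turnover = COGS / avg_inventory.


Turnover = 3264085.2824 / 321638.4655 = 10.1483

10.1483


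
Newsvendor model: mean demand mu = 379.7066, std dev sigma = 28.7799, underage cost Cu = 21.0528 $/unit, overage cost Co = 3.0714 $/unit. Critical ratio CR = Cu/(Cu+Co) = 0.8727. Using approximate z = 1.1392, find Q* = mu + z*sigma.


CR = Cu/(Cu+Co) = 21.0528/(21.0528+3.0714) = 0.8727
z = 1.1392
Q* = 379.7066 + 1.1392 * 28.7799 = 412.4927

412.4927 units


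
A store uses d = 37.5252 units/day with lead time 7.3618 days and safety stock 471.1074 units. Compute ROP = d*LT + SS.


d*LT = 37.5252 * 7.3618 = 276.2530
ROP = 276.2530 + 471.1074 = 747.3604

747.3604 units


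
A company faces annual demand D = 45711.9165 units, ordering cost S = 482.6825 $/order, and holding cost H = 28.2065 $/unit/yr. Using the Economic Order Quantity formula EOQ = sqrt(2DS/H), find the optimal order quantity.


2*D*S = 2 * 45711.9165 * 482.6825 = 44128684.2720
2*D*S/H = 1564486.3514
EOQ = sqrt(1564486.3514) = 1250.7943

1250.7943 units


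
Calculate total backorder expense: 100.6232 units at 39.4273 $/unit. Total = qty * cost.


Total = 100.6232 * 39.4273 = 3967.3011

3967.3011 $


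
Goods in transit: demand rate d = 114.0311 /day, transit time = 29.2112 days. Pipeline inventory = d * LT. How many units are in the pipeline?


Pipeline = 114.0311 * 29.2112 = 3330.9853

3330.9853 units


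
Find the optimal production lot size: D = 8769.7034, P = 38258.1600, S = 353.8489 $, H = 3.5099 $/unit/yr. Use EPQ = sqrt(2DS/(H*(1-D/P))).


1 - D/P = 1 - 0.2292 = 0.7708
H*(1-D/P) = 2.7053
2DS = 6206299.8028
EPQ = sqrt(2294087.8468) = 1514.6247

1514.6247 units


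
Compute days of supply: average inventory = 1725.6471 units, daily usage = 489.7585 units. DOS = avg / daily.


DOS = 1725.6471 / 489.7585 = 3.5235

3.5235 days


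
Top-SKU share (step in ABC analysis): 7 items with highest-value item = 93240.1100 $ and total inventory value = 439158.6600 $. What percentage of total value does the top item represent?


Top item = 93240.1100
Total = 439158.6600
Percentage = 93240.1100 / 439158.6600 * 100 = 21.2315

21.2315%


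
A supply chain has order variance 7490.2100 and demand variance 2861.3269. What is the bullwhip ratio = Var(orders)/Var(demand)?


BW = 7490.2100 / 2861.3269 = 2.6177

2.6177


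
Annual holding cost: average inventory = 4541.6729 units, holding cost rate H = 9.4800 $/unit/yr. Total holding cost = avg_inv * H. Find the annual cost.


Cost = 4541.6729 * 9.4800 = 43055.0591

43055.0591 $/yr


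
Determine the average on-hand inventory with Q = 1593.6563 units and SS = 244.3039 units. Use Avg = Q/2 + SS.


Q/2 = 796.8282
Avg = 796.8282 + 244.3039 = 1041.1321

1041.1321 units


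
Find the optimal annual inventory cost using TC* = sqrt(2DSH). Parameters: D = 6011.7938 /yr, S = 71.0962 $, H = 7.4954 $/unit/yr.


2*D*S*H = 6407303.1911
TC* = sqrt(6407303.1911) = 2531.2651

2531.2651 $/yr


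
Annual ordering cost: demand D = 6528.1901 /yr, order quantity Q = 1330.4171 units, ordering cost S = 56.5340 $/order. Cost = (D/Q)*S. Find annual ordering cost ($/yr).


Number of orders = D/Q = 4.9069
Cost = 4.9069 * 56.5340 = 277.4053

277.4053 $/yr


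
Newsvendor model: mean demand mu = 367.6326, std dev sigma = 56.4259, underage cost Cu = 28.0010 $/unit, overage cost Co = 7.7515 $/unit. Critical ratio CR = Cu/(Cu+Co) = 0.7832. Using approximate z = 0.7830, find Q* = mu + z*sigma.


CR = Cu/(Cu+Co) = 28.0010/(28.0010+7.7515) = 0.7832
z = 0.7830
Q* = 367.6326 + 0.7830 * 56.4259 = 411.8141

411.8141 units


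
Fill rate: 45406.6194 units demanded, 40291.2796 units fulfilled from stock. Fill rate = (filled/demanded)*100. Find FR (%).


FR = 40291.2796 / 45406.6194 * 100 = 88.7344

88.7344%


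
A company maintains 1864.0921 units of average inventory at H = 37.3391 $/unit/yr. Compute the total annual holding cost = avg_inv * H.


Cost = 1864.0921 * 37.3391 = 69603.5213

69603.5213 $/yr


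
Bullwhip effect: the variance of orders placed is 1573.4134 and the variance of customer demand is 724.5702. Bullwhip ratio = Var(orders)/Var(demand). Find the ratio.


BW = 1573.4134 / 724.5702 = 2.1715

2.1715


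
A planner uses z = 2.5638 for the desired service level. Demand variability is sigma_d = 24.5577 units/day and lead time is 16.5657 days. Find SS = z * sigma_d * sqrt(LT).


sqrt(LT) = sqrt(16.5657) = 4.0701
SS = 2.5638 * 24.5577 * 4.0701 = 256.2576

256.2576 units


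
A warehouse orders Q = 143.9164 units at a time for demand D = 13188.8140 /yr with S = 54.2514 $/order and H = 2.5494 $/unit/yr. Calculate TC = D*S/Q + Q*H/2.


Ordering cost = D*S/Q = 4971.7171
Holding cost = Q*H/2 = 183.4502
TC = 4971.7171 + 183.4502 = 5155.1673

5155.1673 $/yr


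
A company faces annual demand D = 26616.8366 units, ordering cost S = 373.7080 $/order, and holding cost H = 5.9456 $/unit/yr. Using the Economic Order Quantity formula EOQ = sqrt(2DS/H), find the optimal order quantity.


2*D*S = 2 * 26616.8366 * 373.7080 = 19893849.5442
2*D*S/H = 3345978.4621
EOQ = sqrt(3345978.4621) = 1829.2016

1829.2016 units


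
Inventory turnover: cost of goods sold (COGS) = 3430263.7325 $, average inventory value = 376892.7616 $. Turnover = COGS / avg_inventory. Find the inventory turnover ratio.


Turnover = 3430263.7325 / 376892.7616 = 9.1014

9.1014


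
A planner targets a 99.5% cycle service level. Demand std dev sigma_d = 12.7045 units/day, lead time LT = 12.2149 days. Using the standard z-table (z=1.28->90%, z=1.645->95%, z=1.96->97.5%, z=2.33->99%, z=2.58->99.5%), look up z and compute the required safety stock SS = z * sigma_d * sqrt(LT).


From the table, SL = 99.5% corresponds to z = 2.58
sqrt(LT) = sqrt(12.2149) = 3.4950
SS = 2.58 * 12.7045 * 3.4950 = 114.5572

114.5572 units


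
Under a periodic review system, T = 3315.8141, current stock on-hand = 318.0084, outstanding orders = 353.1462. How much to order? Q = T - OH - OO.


Inventory position = OH + OO = 318.0084 + 353.1462 = 671.1546
Q = 3315.8141 - 671.1546 = 2644.6595

2644.6595 units


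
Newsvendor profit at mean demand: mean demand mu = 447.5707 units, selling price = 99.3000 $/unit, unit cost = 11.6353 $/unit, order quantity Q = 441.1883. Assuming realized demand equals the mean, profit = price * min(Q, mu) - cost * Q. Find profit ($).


Sales at mu = min(441.1883, 447.5707) = 441.1883
Revenue = 99.3000 * 441.1883 = 43809.9982
Total cost = 11.6353 * 441.1883 = 5133.3582
Profit = 43809.9982 - 5133.3582 = 38676.6400

38676.6400 $


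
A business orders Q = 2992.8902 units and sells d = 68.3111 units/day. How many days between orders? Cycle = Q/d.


Cycle = 2992.8902 / 68.3111 = 43.8126

43.8126 days


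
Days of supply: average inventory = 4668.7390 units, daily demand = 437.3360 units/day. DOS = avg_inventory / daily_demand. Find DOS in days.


DOS = 4668.7390 / 437.3360 = 10.6754

10.6754 days


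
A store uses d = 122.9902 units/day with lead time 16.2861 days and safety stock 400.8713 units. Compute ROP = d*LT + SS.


d*LT = 122.9902 * 16.2861 = 2003.0307
ROP = 2003.0307 + 400.8713 = 2403.9020

2403.9020 units


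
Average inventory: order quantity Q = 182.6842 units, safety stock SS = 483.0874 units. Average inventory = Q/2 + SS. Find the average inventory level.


Q/2 = 91.3421
Avg = 91.3421 + 483.0874 = 574.4295

574.4295 units


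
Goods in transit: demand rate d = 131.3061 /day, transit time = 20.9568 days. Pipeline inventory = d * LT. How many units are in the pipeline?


Pipeline = 131.3061 * 20.9568 = 2751.7557

2751.7557 units


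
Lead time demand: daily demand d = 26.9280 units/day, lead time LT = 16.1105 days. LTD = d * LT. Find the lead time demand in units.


LTD = 26.9280 * 16.1105 = 433.8235

433.8235 units


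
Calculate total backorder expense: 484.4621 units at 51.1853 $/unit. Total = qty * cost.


Total = 484.4621 * 51.1853 = 24797.3379

24797.3379 $


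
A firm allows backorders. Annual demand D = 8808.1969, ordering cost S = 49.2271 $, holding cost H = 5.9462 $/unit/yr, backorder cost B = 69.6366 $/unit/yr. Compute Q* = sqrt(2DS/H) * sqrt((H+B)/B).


sqrt(2DS/H) = 381.8923
sqrt((H+B)/B) = 1.0418
Q* = 381.8923 * 1.0418 = 397.8630

397.8630 units


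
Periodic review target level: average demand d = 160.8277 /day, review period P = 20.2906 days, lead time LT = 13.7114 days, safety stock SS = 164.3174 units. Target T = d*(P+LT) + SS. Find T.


P + LT = 34.0020
d*(P+LT) = 160.8277 * 34.0020 = 5468.4635
T = 5468.4635 + 164.3174 = 5632.7809

5632.7809 units


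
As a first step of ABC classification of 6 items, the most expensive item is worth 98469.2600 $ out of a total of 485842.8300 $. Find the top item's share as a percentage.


Top item = 98469.2600
Total = 485842.8300
Percentage = 98469.2600 / 485842.8300 * 100 = 20.2677

20.2677%


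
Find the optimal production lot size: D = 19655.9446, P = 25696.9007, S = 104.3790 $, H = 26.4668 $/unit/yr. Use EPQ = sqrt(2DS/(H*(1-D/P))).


1 - D/P = 1 - 0.7649 = 0.2351
H*(1-D/P) = 6.2219
2DS = 4103335.6828
EPQ = sqrt(659493.7406) = 812.0922

812.0922 units


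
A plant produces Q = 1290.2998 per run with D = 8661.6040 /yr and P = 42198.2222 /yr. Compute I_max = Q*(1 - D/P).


D/P = 0.2053
1 - D/P = 0.7947
I_max = 1290.2998 * 0.7947 = 1025.4530

1025.4530 units


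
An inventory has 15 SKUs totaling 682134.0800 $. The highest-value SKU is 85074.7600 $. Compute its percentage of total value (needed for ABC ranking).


Top item = 85074.7600
Total = 682134.0800
Percentage = 85074.7600 / 682134.0800 * 100 = 12.4719

12.4719%


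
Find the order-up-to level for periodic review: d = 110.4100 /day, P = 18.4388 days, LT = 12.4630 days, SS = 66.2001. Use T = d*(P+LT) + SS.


P + LT = 30.9018
d*(P+LT) = 110.4100 * 30.9018 = 3411.8677
T = 3411.8677 + 66.2001 = 3478.0678

3478.0678 units


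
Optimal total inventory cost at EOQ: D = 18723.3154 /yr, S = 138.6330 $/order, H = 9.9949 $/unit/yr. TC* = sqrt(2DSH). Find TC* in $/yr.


2*D*S*H = 51886911.8492
TC* = sqrt(51886911.8492) = 7203.2570

7203.2570 $/yr


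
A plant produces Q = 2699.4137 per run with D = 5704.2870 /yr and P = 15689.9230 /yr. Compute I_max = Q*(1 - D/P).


D/P = 0.3636
1 - D/P = 0.6364
I_max = 2699.4137 * 0.6364 = 1718.0048

1718.0048 units


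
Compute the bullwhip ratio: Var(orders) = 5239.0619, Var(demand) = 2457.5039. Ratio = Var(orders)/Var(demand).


BW = 5239.0619 / 2457.5039 = 2.1319

2.1319


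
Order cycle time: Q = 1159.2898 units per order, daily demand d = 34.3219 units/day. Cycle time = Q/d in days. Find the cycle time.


Cycle = 1159.2898 / 34.3219 = 33.7770

33.7770 days


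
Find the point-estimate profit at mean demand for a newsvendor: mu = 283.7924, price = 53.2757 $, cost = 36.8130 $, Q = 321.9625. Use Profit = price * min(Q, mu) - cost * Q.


Sales at mu = min(321.9625, 283.7924) = 283.7924
Revenue = 53.2757 * 283.7924 = 15119.2388
Total cost = 36.8130 * 321.9625 = 11852.4055
Profit = 15119.2388 - 11852.4055 = 3266.8333

3266.8333 $


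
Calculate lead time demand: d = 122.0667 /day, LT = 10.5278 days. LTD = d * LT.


LTD = 122.0667 * 10.5278 = 1285.0938

1285.0938 units


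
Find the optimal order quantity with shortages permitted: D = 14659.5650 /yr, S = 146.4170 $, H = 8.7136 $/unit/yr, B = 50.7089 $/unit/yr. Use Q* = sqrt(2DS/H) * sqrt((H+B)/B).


sqrt(2DS/H) = 701.8955
sqrt((H+B)/B) = 1.0825
Q* = 701.8955 * 1.0825 = 759.8115

759.8115 units


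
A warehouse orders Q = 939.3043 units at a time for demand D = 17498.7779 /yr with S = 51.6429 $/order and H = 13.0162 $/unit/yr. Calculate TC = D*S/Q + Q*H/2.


Ordering cost = D*S/Q = 962.0819
Holding cost = Q*H/2 = 6113.0863
TC = 962.0819 + 6113.0863 = 7075.1682

7075.1682 $/yr


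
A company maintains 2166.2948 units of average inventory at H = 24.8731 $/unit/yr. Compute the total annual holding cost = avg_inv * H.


Cost = 2166.2948 * 24.8731 = 53882.4672

53882.4672 $/yr


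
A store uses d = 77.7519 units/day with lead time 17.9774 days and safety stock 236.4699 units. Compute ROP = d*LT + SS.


d*LT = 77.7519 * 17.9774 = 1397.7770
ROP = 1397.7770 + 236.4699 = 1634.2469

1634.2469 units


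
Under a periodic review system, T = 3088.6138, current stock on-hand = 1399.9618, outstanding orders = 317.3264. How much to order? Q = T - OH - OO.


Inventory position = OH + OO = 1399.9618 + 317.3264 = 1717.2882
Q = 3088.6138 - 1717.2882 = 1371.3256

1371.3256 units


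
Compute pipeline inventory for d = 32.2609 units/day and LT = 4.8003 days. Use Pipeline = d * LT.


Pipeline = 32.2609 * 4.8003 = 154.8620

154.8620 units


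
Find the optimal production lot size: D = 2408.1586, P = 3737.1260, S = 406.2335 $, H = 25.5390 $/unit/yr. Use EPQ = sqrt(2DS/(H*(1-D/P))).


1 - D/P = 1 - 0.6444 = 0.3556
H*(1-D/P) = 9.0820
2DS = 1956549.3933
EPQ = sqrt(215432.0634) = 464.1466

464.1466 units


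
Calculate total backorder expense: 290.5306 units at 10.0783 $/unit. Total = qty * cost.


Total = 290.5306 * 10.0783 = 2928.0545

2928.0545 $


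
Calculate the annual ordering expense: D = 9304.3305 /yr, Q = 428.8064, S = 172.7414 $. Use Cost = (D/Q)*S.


Number of orders = D/Q = 21.6982
Cost = 21.6982 * 172.7414 = 3748.1788

3748.1788 $/yr


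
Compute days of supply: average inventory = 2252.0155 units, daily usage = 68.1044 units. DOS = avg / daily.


DOS = 2252.0155 / 68.1044 = 33.0671

33.0671 days


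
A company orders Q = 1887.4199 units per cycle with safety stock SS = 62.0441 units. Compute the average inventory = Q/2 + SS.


Q/2 = 943.7100
Avg = 943.7100 + 62.0441 = 1005.7541

1005.7541 units


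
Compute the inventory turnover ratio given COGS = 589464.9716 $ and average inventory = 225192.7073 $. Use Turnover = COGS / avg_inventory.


Turnover = 589464.9716 / 225192.7073 = 2.6176

2.6176


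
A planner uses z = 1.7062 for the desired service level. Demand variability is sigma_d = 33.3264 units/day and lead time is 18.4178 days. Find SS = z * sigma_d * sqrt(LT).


sqrt(LT) = sqrt(18.4178) = 4.2916
SS = 1.7062 * 33.3264 * 4.2916 = 244.0266

244.0266 units


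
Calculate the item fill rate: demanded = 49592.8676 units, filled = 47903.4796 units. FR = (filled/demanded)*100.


FR = 47903.4796 / 49592.8676 * 100 = 96.5935

96.5935%


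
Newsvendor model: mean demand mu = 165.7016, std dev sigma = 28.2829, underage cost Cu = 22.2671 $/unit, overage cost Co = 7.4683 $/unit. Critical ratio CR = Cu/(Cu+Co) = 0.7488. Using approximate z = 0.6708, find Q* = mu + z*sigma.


CR = Cu/(Cu+Co) = 22.2671/(22.2671+7.4683) = 0.7488
z = 0.6708
Q* = 165.7016 + 0.6708 * 28.2829 = 184.6738

184.6738 units


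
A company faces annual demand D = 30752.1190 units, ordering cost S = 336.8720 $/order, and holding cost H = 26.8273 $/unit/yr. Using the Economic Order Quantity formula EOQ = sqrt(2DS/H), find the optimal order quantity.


2*D*S = 2 * 30752.1190 * 336.8720 = 20719055.6635
2*D*S/H = 772312.3707
EOQ = sqrt(772312.3707) = 878.8130

878.8130 units


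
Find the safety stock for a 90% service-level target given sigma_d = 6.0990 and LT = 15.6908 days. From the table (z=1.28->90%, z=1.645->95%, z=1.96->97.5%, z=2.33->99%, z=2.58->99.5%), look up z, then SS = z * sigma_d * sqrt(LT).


From the table, SL = 90% corresponds to z = 1.28
sqrt(LT) = sqrt(15.6908) = 3.9612
SS = 1.28 * 6.0990 * 3.9612 = 30.9237

30.9237 units


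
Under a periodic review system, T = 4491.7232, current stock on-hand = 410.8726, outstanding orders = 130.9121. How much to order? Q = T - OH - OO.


Inventory position = OH + OO = 410.8726 + 130.9121 = 541.7847
Q = 4491.7232 - 541.7847 = 3949.9385

3949.9385 units


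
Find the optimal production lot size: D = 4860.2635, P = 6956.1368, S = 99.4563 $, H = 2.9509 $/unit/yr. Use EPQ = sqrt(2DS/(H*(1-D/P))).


1 - D/P = 1 - 0.6987 = 0.3013
H*(1-D/P) = 0.8891
2DS = 966767.6495
EPQ = sqrt(1087353.3735) = 1042.7624

1042.7624 units


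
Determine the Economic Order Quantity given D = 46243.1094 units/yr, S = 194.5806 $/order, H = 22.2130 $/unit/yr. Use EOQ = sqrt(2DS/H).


2*D*S = 2 * 46243.1094 * 194.5806 = 17996023.9458
2*D*S/H = 810157.2928
EOQ = sqrt(810157.2928) = 900.0874

900.0874 units


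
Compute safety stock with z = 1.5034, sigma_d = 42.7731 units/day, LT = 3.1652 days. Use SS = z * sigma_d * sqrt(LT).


sqrt(LT) = sqrt(3.1652) = 1.7791
SS = 1.5034 * 42.7731 * 1.7791 = 114.4052

114.4052 units


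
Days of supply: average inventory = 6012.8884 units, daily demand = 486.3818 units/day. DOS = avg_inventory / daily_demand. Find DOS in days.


DOS = 6012.8884 / 486.3818 = 12.3625

12.3625 days


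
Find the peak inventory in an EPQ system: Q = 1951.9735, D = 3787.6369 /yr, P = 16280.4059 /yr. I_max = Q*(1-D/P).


D/P = 0.2327
1 - D/P = 0.7673
I_max = 1951.9735 * 0.7673 = 1497.8468

1497.8468 units


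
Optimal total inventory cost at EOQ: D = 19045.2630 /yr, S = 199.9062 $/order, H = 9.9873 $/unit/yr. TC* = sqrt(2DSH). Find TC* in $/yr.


2*D*S*H = 76048618.5263
TC* = sqrt(76048618.5263) = 8720.5859

8720.5859 $/yr


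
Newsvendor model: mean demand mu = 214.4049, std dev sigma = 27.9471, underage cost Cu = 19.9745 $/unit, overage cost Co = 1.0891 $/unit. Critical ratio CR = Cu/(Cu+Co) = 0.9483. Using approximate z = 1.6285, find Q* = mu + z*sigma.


CR = Cu/(Cu+Co) = 19.9745/(19.9745+1.0891) = 0.9483
z = 1.6285
Q* = 214.4049 + 1.6285 * 27.9471 = 259.9168

259.9168 units


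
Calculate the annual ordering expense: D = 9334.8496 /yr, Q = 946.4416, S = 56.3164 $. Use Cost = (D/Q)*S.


Number of orders = D/Q = 9.8631
Cost = 9.8631 * 56.3164 = 555.4544

555.4544 $/yr


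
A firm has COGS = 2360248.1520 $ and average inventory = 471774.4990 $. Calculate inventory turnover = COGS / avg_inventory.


Turnover = 2360248.1520 / 471774.4990 = 5.0029

5.0029


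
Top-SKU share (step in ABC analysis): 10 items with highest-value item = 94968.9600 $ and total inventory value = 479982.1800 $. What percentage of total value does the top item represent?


Top item = 94968.9600
Total = 479982.1800
Percentage = 94968.9600 / 479982.1800 * 100 = 19.7859

19.7859%


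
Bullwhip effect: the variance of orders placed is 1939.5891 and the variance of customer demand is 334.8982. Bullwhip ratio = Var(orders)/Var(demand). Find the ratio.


BW = 1939.5891 / 334.8982 = 5.7916

5.7916


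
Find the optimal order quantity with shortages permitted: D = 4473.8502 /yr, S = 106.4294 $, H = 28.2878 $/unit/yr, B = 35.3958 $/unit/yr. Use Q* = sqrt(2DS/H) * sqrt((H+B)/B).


sqrt(2DS/H) = 183.4792
sqrt((H+B)/B) = 1.3413
Q* = 183.4792 * 1.3413 = 246.1075

246.1075 units


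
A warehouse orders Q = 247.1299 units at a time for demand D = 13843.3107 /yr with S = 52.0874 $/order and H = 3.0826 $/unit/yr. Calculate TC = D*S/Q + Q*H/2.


Ordering cost = D*S/Q = 2917.7451
Holding cost = Q*H/2 = 380.9013
TC = 2917.7451 + 380.9013 = 3298.6464

3298.6464 $/yr


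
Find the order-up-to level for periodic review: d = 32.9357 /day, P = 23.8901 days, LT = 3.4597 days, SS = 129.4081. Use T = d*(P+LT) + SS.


P + LT = 27.3498
d*(P+LT) = 32.9357 * 27.3498 = 900.7848
T = 900.7848 + 129.4081 = 1030.1929

1030.1929 units


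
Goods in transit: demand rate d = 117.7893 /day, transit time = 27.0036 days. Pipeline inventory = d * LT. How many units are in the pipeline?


Pipeline = 117.7893 * 27.0036 = 3180.7351

3180.7351 units


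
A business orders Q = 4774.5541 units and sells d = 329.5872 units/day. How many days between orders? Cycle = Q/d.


Cycle = 4774.5541 / 329.5872 = 14.4865

14.4865 days


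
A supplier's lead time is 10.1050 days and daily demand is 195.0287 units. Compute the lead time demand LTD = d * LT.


LTD = 195.0287 * 10.1050 = 1970.7650

1970.7650 units


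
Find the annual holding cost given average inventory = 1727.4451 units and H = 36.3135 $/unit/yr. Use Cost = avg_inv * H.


Cost = 1727.4451 * 36.3135 = 62729.5776

62729.5776 $/yr


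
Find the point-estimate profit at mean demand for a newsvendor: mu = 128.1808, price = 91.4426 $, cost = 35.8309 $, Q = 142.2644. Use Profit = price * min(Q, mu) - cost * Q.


Sales at mu = min(142.2644, 128.1808) = 128.1808
Revenue = 91.4426 * 128.1808 = 11721.1856
Total cost = 35.8309 * 142.2644 = 5097.4615
Profit = 11721.1856 - 5097.4615 = 6623.7241

6623.7241 $


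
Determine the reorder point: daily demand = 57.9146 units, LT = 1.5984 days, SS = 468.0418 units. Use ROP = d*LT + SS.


d*LT = 57.9146 * 1.5984 = 92.5707
ROP = 92.5707 + 468.0418 = 560.6125

560.6125 units


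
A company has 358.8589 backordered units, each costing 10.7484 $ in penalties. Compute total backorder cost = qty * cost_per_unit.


Total = 358.8589 * 10.7484 = 3857.1590

3857.1590 $


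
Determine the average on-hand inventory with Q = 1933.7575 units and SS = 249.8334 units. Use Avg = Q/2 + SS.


Q/2 = 966.8787
Avg = 966.8787 + 249.8334 = 1216.7122

1216.7122 units


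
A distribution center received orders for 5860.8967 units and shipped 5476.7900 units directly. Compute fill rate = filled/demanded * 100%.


FR = 5476.7900 / 5860.8967 * 100 = 93.4463

93.4463%


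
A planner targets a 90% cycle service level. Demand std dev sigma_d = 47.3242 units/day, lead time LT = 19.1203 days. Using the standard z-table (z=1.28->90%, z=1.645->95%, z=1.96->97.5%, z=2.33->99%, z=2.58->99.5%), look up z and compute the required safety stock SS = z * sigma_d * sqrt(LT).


From the table, SL = 90% corresponds to z = 1.28
sqrt(LT) = sqrt(19.1203) = 4.3727
SS = 1.28 * 47.3242 * 4.3727 = 264.8748

264.8748 units


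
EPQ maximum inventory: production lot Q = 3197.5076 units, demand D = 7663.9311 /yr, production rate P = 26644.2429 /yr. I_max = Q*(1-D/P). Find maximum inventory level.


D/P = 0.2876
1 - D/P = 0.7124
I_max = 3197.5076 * 0.7124 = 2277.7788

2277.7788 units


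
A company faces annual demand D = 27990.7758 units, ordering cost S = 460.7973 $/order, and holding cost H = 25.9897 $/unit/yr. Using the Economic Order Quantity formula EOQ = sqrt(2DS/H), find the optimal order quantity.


2*D*S = 2 * 27990.7758 * 460.7973 = 25796147.8271
2*D*S/H = 992552.7354
EOQ = sqrt(992552.7354) = 996.2694

996.2694 units


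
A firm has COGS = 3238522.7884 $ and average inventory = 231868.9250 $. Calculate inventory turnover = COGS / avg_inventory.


Turnover = 3238522.7884 / 231868.9250 = 13.9670

13.9670


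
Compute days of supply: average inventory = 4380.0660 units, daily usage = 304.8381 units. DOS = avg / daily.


DOS = 4380.0660 / 304.8381 = 14.3685

14.3685 days


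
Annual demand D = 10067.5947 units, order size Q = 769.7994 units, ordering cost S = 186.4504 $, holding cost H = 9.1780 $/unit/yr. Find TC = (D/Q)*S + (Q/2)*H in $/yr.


Ordering cost = D*S/Q = 2438.4366
Holding cost = Q*H/2 = 3532.6094
TC = 2438.4366 + 3532.6094 = 5971.0461

5971.0461 $/yr


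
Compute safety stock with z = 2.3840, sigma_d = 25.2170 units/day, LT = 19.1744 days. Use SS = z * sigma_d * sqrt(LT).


sqrt(LT) = sqrt(19.1744) = 4.3789
SS = 2.3840 * 25.2170 * 4.3789 = 263.2453

263.2453 units


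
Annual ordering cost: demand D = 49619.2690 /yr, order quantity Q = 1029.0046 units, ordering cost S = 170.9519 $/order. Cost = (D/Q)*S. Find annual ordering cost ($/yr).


Number of orders = D/Q = 48.2206
Cost = 48.2206 * 170.9519 = 8243.4115

8243.4115 $/yr


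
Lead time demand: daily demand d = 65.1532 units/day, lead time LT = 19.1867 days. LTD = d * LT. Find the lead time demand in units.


LTD = 65.1532 * 19.1867 = 1250.0749

1250.0749 units


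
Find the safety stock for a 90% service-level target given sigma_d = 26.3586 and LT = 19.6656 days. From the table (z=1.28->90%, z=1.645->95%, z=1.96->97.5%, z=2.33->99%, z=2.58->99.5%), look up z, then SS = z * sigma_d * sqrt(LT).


From the table, SL = 90% corresponds to z = 1.28
sqrt(LT) = sqrt(19.6656) = 4.4346
SS = 1.28 * 26.3586 * 4.4346 = 149.6187

149.6187 units


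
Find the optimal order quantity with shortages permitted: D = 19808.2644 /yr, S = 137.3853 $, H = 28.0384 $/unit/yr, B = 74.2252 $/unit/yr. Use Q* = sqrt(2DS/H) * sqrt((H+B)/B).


sqrt(2DS/H) = 440.5871
sqrt((H+B)/B) = 1.1738
Q* = 440.5871 * 1.1738 = 517.1501

517.1501 units


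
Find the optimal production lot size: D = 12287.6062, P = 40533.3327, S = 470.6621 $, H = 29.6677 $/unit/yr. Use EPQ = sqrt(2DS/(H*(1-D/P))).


1 - D/P = 1 - 0.3031 = 0.6969
H*(1-D/P) = 20.6740
2DS = 11566621.0761
EPQ = sqrt(559476.9432) = 747.9819

747.9819 units


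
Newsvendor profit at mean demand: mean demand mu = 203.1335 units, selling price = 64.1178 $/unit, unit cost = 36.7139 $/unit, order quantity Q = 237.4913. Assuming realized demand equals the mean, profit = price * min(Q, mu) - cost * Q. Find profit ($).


Sales at mu = min(237.4913, 203.1335) = 203.1335
Revenue = 64.1178 * 203.1335 = 13024.4731
Total cost = 36.7139 * 237.4913 = 8719.2318
Profit = 13024.4731 - 8719.2318 = 4305.2413

4305.2413 $


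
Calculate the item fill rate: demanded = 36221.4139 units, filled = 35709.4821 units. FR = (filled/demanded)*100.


FR = 35709.4821 / 36221.4139 * 100 = 98.5867

98.5867%


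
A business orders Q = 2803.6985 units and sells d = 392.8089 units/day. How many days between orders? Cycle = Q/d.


Cycle = 2803.6985 / 392.8089 = 7.1376

7.1376 days


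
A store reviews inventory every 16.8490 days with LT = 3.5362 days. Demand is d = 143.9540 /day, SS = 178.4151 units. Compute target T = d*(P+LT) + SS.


P + LT = 20.3852
d*(P+LT) = 143.9540 * 20.3852 = 2934.5311
T = 2934.5311 + 178.4151 = 3112.9462

3112.9462 units


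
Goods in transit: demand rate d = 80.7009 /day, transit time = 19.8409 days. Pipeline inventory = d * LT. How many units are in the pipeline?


Pipeline = 80.7009 * 19.8409 = 1601.1785

1601.1785 units


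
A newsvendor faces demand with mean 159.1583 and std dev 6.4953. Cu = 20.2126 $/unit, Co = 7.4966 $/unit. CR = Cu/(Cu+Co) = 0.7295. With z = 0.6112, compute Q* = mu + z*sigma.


CR = Cu/(Cu+Co) = 20.2126/(20.2126+7.4966) = 0.7295
z = 0.6112
Q* = 159.1583 + 0.6112 * 6.4953 = 163.1282

163.1282 units


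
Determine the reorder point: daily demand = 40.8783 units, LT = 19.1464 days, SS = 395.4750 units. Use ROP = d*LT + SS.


d*LT = 40.8783 * 19.1464 = 782.6723
ROP = 782.6723 + 395.4750 = 1178.1473

1178.1473 units


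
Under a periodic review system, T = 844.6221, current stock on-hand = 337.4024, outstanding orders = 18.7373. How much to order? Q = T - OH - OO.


Inventory position = OH + OO = 337.4024 + 18.7373 = 356.1397
Q = 844.6221 - 356.1397 = 488.4824

488.4824 units


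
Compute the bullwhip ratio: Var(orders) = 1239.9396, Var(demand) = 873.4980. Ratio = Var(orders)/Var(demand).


BW = 1239.9396 / 873.4980 = 1.4195

1.4195


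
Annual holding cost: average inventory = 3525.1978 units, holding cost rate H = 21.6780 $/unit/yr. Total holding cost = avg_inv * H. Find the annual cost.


Cost = 3525.1978 * 21.6780 = 76419.2379

76419.2379 $/yr


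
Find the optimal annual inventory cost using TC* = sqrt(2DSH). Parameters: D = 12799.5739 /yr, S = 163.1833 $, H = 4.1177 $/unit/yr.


2*D*S*H = 17201088.1577
TC* = sqrt(17201088.1577) = 4147.4195

4147.4195 $/yr


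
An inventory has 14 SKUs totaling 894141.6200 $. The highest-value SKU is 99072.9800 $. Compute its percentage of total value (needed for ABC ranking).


Top item = 99072.9800
Total = 894141.6200
Percentage = 99072.9800 / 894141.6200 * 100 = 11.0802

11.0802%


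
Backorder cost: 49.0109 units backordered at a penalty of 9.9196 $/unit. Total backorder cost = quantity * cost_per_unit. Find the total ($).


Total = 49.0109 * 9.9196 = 486.1685

486.1685 $


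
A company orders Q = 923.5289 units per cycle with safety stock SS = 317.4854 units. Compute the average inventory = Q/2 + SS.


Q/2 = 461.7645
Avg = 461.7645 + 317.4854 = 779.2499

779.2499 units


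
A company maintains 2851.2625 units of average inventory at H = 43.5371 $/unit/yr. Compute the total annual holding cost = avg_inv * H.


Cost = 2851.2625 * 43.5371 = 124135.7006

124135.7006 $/yr
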